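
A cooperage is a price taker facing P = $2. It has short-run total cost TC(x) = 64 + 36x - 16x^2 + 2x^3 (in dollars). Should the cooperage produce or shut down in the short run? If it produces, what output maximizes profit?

From TC, MC = TC'(x) = 36 - 32x + 6x^2 and AVC = VC/x = 36 - 16x + 2x^2.
AVC is minimized where dAVC/dx = -16 + 4x = 0, at x = 4; min AVC = 36 - 16·4 + 2·4^2 = $4.
With P < min AVC ($2 < $4), every unit sold adds to the loss.
The firm minimizes its loss by shutting down and losing only its fixed cost of $64.

Shut down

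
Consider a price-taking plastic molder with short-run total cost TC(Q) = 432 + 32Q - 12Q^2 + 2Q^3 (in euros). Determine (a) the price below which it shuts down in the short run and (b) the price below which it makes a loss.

Shutdown price = min AVC. AVC = 32 - 12Q + 2Q^2, with vertex at Q = 3 and minimum €14.
ATC = 432/Q + 32 - 12Q + 2Q^2. Setting dATC/dQ = −432/Q^2 − 12 + 4Q = 0 gives Q = 6 (since 4·6^3 − 12·6^2 = 432).
min ATC = 432/6 + 32 − 12·6 + 2·6^2 = €104. That is the break-even price.
For €14 ≤ P < €104 the firm produces at a loss; below €14 it shuts down.

Shutdown price = €14; break-even price = €104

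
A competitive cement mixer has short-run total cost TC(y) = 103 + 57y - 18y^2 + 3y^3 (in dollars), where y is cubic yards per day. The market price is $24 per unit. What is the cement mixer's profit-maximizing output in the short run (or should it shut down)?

Shut down

Strip out fixed cost: VC = 57y - 18y^2 + 3y^3. Then AVC = 57 - 18y + 3y^2 and MC = 57 - 36y + 9y^2.
AVC is minimized where dAVC/dy = -18 + 6y = 0, at y = 3; min AVC = 57 - 18·3 + 3·3^2 = $30.
Since P = $24 < min AVC = $30, price fails to cover variable cost at any output.
Best response: produce nothing and absorb the $103 fixed cost.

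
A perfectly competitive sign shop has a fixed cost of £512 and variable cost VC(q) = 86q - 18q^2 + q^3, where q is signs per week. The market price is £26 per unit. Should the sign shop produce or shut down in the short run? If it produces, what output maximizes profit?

Strip out fixed cost: VC = 86q - 18q^2 + q^3. Then AVC = 86 - 18q + q^2 and MC = 86 - 36q + 3q^2.
AVC is minimized where dAVC/dq = -18 + 2q = 0, at q = 9; min AVC = 86 - 18·9 + 9^2 = £5.
P = £26 exceeds min AVC = £5, so the firm stays open.
Solving P = MC: 60 - 36q + 3q^2 = 0 ⇒ q = 2 or 10. On the upward-sloping branch, q* = 10.
Check: AVC at q = 10 is £6 ≤ P, so revenue covers variable cost.
Profit = P·q − TC = 26·10 − 572 = -£312, a loss, but smaller than the £512 fixed cost the firm would lose by shutting down.

Produce at q = 10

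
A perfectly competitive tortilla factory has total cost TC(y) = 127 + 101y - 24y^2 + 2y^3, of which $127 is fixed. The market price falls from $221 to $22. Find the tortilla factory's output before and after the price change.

AVC = 101 - 24y + 2y^2, minimized at y = 6 where min AVC = $29. MC = 101 - 48y + 6y^2.
At P = $221 ≥ min AVC, set P = MC on the rising branch: y = 10.
At P = $22 < min AVC = $29, price no longer covers variable cost at any output, so the firm shuts down: y = 0.

Output falls from 10 to 0 (the firm shuts down)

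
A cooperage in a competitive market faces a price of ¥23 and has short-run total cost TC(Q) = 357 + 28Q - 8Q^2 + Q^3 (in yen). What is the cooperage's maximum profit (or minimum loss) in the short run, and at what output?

AVC = 28 - 8Q + Q^2; min AVC = ¥12 at Q = 4. Since P = ¥23 ≥ min AVC, the firm produces.
MC = 28 - 16Q + 3Q^2. Setting P = MC and taking the root on the rising branch gives Q* = 5.
TR = 23·5 = 115. TC = 357 + 65 = 422. Profit = 115 − 422 = -¥307.
By producing, the firm covers all variable cost plus ¥50 of fixed cost; shutting down would lose the full ¥357.

Profit = -¥307 at Q = 5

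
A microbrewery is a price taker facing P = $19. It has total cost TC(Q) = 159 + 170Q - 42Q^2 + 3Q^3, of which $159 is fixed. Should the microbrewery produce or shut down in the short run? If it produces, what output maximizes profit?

Strip out fixed cost: VC = 170Q - 42Q^2 + 3Q^3. Then AVC = 170 - 42Q + 3Q^2 and MC = 170 - 84Q + 9Q^2.
The AVC parabola has its vertex at Q = 42/6 = 7, where AVC = 170 - 42·7 + 3·7^2 = $23.
P = $19 lies below min AVC = $23; no output level covers variable cost.
The firm minimizes its loss by shutting down and losing only its fixed cost of $159.

Shut down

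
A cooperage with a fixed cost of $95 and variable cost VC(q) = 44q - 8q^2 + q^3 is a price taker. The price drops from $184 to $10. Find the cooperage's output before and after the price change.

Output falls from 10 to 0 (the firm shuts down)

AVC = 44 - 8q + q^2, minimized at q = 4 where min AVC = $28. MC = 44 - 16q + 3q^2.
With P = $184 above the shutdown price, P = MC gives q = 10.
At P = $10 < min AVC = $28, price no longer covers variable cost at any output, so the firm shuts down: q = 0.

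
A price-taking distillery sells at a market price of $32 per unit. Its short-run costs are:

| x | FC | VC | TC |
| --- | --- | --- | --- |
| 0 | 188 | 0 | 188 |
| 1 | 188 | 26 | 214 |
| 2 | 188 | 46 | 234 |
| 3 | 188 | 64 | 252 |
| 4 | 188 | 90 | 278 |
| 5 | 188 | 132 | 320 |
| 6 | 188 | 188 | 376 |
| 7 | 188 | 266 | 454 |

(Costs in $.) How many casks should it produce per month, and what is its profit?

Tabulate TR − TC: x=0: -188; x=1: -182; x=2: -170; x=3: -156; x=4: -150; x=5: -160; x=6: -184; x=7: -230.
Profit is maximized at x = 4. AVC there is 90/4 = $22.50 ≤ P, so producing beats shutting down (which would give -$188).

x = 4; profit = -$150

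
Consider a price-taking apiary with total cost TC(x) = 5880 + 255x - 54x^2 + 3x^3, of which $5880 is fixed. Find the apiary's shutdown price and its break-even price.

AVC = 255 - 54x + 3x^2; minimized at x = 9, giving min AVC = $12. That is the shutdown price.
ATC = 5880/x + 255 - 54x + 3x^2. Setting dATC/dx = −5880/x^2 − 54 + 6x = 0 gives x = 14 (since 6·14^3 − 54·14^2 = 5880).
min ATC = 5880/14 + 255 − 54·14 + 3·14^2 = $507. That is the break-even price.
For $12 ≤ P < $507 the firm produces at a loss; below $12 it shuts down.

Shutdown price = $12; break-even price = $507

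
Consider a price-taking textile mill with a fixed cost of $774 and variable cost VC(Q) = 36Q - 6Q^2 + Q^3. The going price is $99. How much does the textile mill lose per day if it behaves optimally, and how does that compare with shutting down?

Profit = -$382 at Q = 7

AVC = 36 - 6Q + Q^2; min AVC = $27 at Q = 3. Since P = $99 ≥ min AVC, the firm produces.
With MC = 36 - 12Q + 3Q^2, P = MC on the upward-sloping part at Q* = 7.
TR = 99·7 = 693. TC = 774 + 301 = 1075. Profit = 693 − 1075 = -$382.
By producing, the firm covers all variable cost plus $392 of fixed cost; shutting down would lose the full $774.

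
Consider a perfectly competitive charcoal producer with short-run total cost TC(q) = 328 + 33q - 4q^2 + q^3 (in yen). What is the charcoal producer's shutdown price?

The firm shuts down when price falls below the minimum of average variable cost. AVC = VC/q = 33 - 4q + q^2.
dAVC/dq = -4 + 2q = 0 gives q = 2. min AVC = 33 - 4·2 + 2^2 = 29.
The firm shuts down for any P below ¥29.

¥29 per unit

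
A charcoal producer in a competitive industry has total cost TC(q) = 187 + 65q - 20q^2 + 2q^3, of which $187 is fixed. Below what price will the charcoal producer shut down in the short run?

$15 per unit

The shutdown price is the minimum of AVC. VC = 65q - 20q^2 + 2q^3, so AVC = 65 - 20q + 2q^2.
At the minimum of AVC, MC = AVC. MC = 65 - 40q + 6q^2; setting MC = AVC gives 4q^2 - 20q = 0, so q = 5. min AVC = 15.
For P < $15 the firm produces nothing.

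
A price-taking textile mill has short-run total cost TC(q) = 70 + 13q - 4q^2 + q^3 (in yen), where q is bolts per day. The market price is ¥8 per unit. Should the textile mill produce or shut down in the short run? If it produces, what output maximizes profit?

Shut down

Variable cost is VC = 13q - 4q^2 + q^3, so AVC = VC/q = 13 - 4q + q^2 and MC = dTC/dq = 13 - 8q + 3q^2.
The AVC parabola has its vertex at q = 4/2 = 2, where AVC = 13 - 4·2 + 2^2 = ¥9.
With P < min AVC (¥8 < ¥9), every unit sold adds to the loss.
Best response: produce nothing and absorb the ¥70 fixed cost.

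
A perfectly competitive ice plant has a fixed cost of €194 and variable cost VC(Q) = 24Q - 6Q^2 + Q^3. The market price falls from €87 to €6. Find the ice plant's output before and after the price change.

MC = 24 - 12Q + 3Q^2; the shutdown threshold is min AVC = €15 (at Q = 3).
With P = €87 above the shutdown price, P = MC gives Q = 7.
At P = €6 < min AVC = €15, price no longer covers variable cost at any output, so the firm shuts down: Q = 0.

Output falls from 7 to 0 (the firm shuts down)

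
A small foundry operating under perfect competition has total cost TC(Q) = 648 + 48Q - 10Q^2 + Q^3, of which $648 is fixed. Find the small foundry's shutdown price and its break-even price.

Shutdown price = min AVC. AVC = 48 - 10Q + Q^2, with vertex at Q = 5 and minimum $23.
ATC = 648/Q + 48 - 10Q + Q^2. Setting dATC/dQ = −648/Q^2 − 10 + 2Q = 0 gives Q = 9 (since 2·9^3 − 10·9^2 = 648).
min ATC = 648/9 + 48 − 10·9 + 9^2 = $111. That is the break-even price.
Between these two prices the firm operates at a loss; above $111 it earns a profit.

Shutdown price = $23; break-even price = $111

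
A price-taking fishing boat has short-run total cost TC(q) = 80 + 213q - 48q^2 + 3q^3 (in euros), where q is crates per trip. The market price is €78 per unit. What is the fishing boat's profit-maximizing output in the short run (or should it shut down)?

Variable cost is VC = 213q - 48q^2 + 3q^3, so AVC = VC/q = 213 - 48q + 3q^2 and MC = dTC/dq = 213 - 96q + 9q^2.
AVC hits its minimum where MC = AVC, at q = 8, giving min AVC = 213 - 48·8 + 3·8^2 = €21.
P = €78 exceeds min AVC = €21, so the firm stays open.
Set P = MC: 78 = 213 - 96q + 9q^2 → 135 - 96q + 9q^2 = 0. The roots are q = 5/3 and q = 9; the profit-maximizing output is on the rising part of MC, so q* = 9.
Check: AVC at q = 9 is €24 ≤ P, so revenue covers variable cost.
Profit = P·q − TC = 78·9 − 296 = €406.

Produce at q = 9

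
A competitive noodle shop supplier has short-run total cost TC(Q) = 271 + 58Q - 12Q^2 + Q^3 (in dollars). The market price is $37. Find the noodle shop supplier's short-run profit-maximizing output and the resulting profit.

AVC = 58 - 12Q + Q^2 has its minimum $22 at Q = 6; price $37 clears that bar, so the firm operates.
With MC = 58 - 24Q + 3Q^2, P = MC on the upward-sloping part at Q* = 7.
TR = 37·7 = 259. TC = 271 + 161 = 432. Profit = 259 − 432 = -$173.
That loss of $173 beats the $271 the firm would lose by shutting down; producing recovers $98 of fixed cost.

Profit = -$173 at Q = 7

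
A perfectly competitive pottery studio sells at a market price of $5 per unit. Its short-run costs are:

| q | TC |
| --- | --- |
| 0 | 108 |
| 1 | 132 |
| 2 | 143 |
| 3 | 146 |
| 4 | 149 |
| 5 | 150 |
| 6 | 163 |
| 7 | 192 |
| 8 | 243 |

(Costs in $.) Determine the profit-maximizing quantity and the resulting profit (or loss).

q = 0 (shut down); profit = -$108

Compute π = P·q − TC at each output: q=0: -108; q=1: -127; q=2: -133; q=3: -131; q=4: -129; q=5: -125; q=6: -133; q=7: -157; q=8: -203.
Profit is highest at q = 0. Equivalently, the lowest AVC in the table is 42/5 ≈ $8.40 at q = 5, and P = $5 falls below it — price never covers variable cost, so the firm shuts down and loses only its fixed cost.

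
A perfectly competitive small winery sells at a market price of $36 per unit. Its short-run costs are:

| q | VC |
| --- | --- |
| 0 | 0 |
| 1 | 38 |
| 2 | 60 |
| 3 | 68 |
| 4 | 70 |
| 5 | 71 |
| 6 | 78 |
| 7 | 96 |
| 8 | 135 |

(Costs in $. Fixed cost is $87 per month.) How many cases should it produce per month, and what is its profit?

q = 7; profit = $69

Tabulate TR − TC: q=0: -87; q=1: -89; q=2: -75; q=3: -47; q=4: -13; q=5: 22; q=6: 51; q=7: 69; q=8: 66.
Profit is maximized at q = 7. AVC there is 96/7 = $13.71 ≤ P, so producing beats shutting down (which would give -$87).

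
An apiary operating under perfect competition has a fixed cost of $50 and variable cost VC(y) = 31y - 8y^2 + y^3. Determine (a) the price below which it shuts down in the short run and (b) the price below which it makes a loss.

Shutdown price = $15; break-even price = $26

AVC = 31 - 8y + y^2; minimized at y = 4, giving min AVC = $15. That is the shutdown price.
ATC = 50/y + 31 - 8y + y^2. Setting dATC/dy = −50/y^2 − 8 + 2y = 0 gives y = 5 (since 2·5^3 − 8·5^2 = 50).
min ATC = 50/5 + 31 − 8·5 + 5^2 = $26. That is the break-even price.
For $15 ≤ P < $26 the firm produces at a loss; below $15 it shuts down.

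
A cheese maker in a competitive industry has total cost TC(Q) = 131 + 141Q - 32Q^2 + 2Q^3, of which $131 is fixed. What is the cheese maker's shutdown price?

$13 per unit

Short-run supply begins at min AVC. From VC = 141Q - 32Q^2 + 2Q^3, AVC = 141 - 32Q + 2Q^2.
dAVC/dQ = -32 + 4Q = 0 gives Q = 8. min AVC = 141 - 32·8 + 2·8^2 = 13.
So the shutdown price is $13.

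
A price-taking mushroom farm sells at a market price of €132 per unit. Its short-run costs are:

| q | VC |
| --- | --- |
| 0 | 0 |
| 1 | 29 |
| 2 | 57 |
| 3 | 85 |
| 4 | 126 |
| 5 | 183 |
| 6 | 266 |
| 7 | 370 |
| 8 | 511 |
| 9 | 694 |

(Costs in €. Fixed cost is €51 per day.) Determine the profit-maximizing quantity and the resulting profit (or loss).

q = 7; profit = €503

Compute π = P·q − TC at each output: q=0: -51; q=1: 52; q=2: 156; q=3: 260; q=4: 351; q=5: 426; q=6: 475; q=7: 503; q=8: 494; q=9: 443.
Profit is maximized at q = 7. AVC there is 370/7 = €52.86 ≤ P, so producing beats shutting down (which would give -€51).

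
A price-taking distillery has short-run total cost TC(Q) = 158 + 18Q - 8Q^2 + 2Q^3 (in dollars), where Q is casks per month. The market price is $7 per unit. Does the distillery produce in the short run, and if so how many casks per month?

Shut down

Strip out fixed cost: VC = 18Q - 8Q^2 + 2Q^3. Then AVC = 18 - 8Q + 2Q^2 and MC = 18 - 16Q + 6Q^2.
AVC is minimized where dAVC/dQ = -8 + 4Q = 0, at Q = 2; min AVC = 18 - 8·2 + 2·2^2 = $10.
With P < min AVC ($7 < $10), every unit sold adds to the loss.
The firm minimizes its loss by shutting down and losing only its fixed cost of $158.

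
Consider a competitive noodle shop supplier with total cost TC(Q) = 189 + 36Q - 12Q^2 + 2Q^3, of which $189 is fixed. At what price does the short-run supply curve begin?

Short-run supply begins at min AVC. From VC = 36Q - 12Q^2 + 2Q^3, AVC = 36 - 12Q + 2Q^2.
dAVC/dQ = -12 + 4Q = 0 gives Q = 3. min AVC = 36 - 12·3 + 2·3^2 = 18.
So the shutdown price is $18.

$18 per unit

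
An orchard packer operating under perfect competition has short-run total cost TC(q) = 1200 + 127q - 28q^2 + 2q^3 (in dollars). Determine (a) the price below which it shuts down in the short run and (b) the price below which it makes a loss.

AVC = 127 - 28q + 2q^2; minimized at q = 7, giving min AVC = $29. That is the shutdown price.
ATC = 1200/q + 127 - 28q + 2q^2. Setting dATC/dq = −1200/q^2 − 28 + 4q = 0 gives q = 10 (since 4·10^3 − 28·10^2 = 1200).
min ATC = 1200/10 + 127 − 28·10 + 2·10^2 = $167. That is the break-even price.
For $29 ≤ P < $167 the firm produces at a loss; below $29 it shuts down.

Shutdown price = $29; break-even price = $167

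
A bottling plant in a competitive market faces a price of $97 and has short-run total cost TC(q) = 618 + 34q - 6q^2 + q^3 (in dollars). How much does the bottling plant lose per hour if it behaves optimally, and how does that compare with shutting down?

Profit = -$226 at q = 7

AVC = 34 - 6q + q^2; min AVC = $25 at q = 3. Since P = $97 ≥ min AVC, the firm produces.
MC = 34 - 12q + 3q^2. Setting P = MC and taking the root on the rising branch gives q* = 7.
TR = 97·7 = 679. TC = 618 + 287 = 905. Profit = 679 − 905 = -$226.
That loss of $226 beats the $618 the firm would lose by shutting down; producing recovers $392 of fixed cost.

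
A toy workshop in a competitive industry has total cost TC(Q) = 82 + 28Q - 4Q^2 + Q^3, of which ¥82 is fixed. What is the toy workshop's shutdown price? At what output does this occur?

¥24 per unit, at Q = 2

The shutdown price is the minimum of AVC. VC = 28Q - 4Q^2 + Q^3, so AVC = 28 - 4Q + Q^2.
dAVC/dQ = -4 + 2Q = 0 gives Q = 2. min AVC = 28 - 4·2 + 2^2 = 24.
For P < ¥24 the firm produces nothing.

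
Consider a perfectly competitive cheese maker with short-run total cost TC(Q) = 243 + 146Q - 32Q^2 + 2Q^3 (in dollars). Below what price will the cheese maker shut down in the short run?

The firm shuts down when price falls below the minimum of average variable cost. AVC = VC/Q = 146 - 32Q + 2Q^2.
dAVC/dQ = -32 + 4Q = 0 gives Q = 8. min AVC = 146 - 32·8 + 2·8^2 = 18.
The firm shuts down for any P below $18.

$18 per unit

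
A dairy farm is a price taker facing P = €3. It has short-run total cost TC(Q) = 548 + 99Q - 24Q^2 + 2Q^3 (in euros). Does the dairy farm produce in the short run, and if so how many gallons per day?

Variable cost is VC = 99Q - 24Q^2 + 2Q^3, so AVC = VC/Q = 99 - 24Q + 2Q^2 and MC = dTC/dQ = 99 - 48Q + 6Q^2.
AVC hits its minimum where MC = AVC, at Q = 6, giving min AVC = 99 - 24·6 + 2·6^2 = €27.
Since P = €3 < min AVC = €27, price fails to cover variable cost at any output.
The firm minimizes its loss by shutting down and losing only its fixed cost of €548.

Shut down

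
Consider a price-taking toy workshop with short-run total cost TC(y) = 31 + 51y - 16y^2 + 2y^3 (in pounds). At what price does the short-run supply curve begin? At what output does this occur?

The shutdown price is the minimum of AVC. VC = 51y - 16y^2 + 2y^3, so AVC = 51 - 16y + 2y^2.
At the minimum of AVC, MC = AVC. MC = 51 - 32y + 6y^2; setting MC = AVC gives 4y^2 - 16y = 0, so y = 4. min AVC = 19.
The firm shuts down for any P below £19.

£19 per unit, at y = 4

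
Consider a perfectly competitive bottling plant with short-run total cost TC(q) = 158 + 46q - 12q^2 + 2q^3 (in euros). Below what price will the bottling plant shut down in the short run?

€28 per unit

The firm shuts down when price falls below the minimum of average variable cost. AVC = VC/q = 46 - 12q + 2q^2.
At the minimum of AVC, MC = AVC. MC = 46 - 24q + 6q^2; setting MC = AVC gives 4q^2 - 12q = 0, so q = 3. min AVC = 28.
So the shutdown price is €28.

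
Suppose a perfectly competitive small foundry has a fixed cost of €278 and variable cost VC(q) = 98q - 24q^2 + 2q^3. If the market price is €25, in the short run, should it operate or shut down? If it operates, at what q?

Shut down

From TC, MC = TC'(q) = 98 - 48q + 6q^2 and AVC = VC/q = 98 - 24q + 2q^2.
The AVC parabola has its vertex at q = 24/4 = 6, where AVC = 98 - 24·6 + 2·6^2 = €26.
P = €25 lies below min AVC = €26; no output level covers variable cost.
Shutting down limits the loss to fixed cost, €278.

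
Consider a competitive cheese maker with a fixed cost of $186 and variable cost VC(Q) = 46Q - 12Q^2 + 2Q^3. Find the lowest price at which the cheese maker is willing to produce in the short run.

$28 per unit

The firm shuts down when price falls below the minimum of average variable cost. AVC = VC/Q = 46 - 12Q + 2Q^2.
At the minimum of AVC, MC = AVC. MC = 46 - 24Q + 6Q^2; setting MC = AVC gives 4Q^2 - 12Q = 0, so Q = 3. min AVC = 28.
So the shutdown price is $28.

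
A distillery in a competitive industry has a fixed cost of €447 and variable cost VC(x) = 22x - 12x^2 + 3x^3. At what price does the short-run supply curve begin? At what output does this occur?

The shutdown price is the minimum of AVC. VC = 22x - 12x^2 + 3x^3, so AVC = 22 - 12x + 3x^2.
dAVC/dx = -12 + 6x = 0 gives x = 2. min AVC = 22 - 12·2 + 3·2^2 = 10.
For P < €10 the firm produces nothing.

€10 per unit, at x = 2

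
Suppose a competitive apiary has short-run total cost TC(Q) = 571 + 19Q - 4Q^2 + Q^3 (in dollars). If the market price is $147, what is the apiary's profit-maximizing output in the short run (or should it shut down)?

Strip out fixed cost: VC = 19Q - 4Q^2 + Q^3. Then AVC = 19 - 4Q + Q^2 and MC = 19 - 8Q + 3Q^2.
AVC hits its minimum where MC = AVC, at Q = 2, giving min AVC = 19 - 4·2 + 2^2 = $15.
Because $147 ≥ $15, revenue can cover variable cost; the firm operates.
Set P = MC: 147 = 19 - 8Q + 3Q^2 → -128 - 8Q + 3Q^2 = 0. The roots are Q = -16/3 and Q = 8; the profit-maximizing output is on the rising part of MC, so Q* = 8.
Check: AVC at Q = 8 is $51 ≤ P, so revenue covers variable cost.
Profit = P·Q − TC = 147·8 − 979 = $197.

Produce at Q = 8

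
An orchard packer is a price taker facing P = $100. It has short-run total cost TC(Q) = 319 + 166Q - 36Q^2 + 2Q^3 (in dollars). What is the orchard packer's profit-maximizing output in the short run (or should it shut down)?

Produce at Q = 11

Strip out fixed cost: VC = 166Q - 36Q^2 + 2Q^3. Then AVC = 166 - 36Q + 2Q^2 and MC = 166 - 72Q + 6Q^2.
The AVC parabola has its vertex at Q = 36/4 = 9, where AVC = 166 - 36·9 + 2·9^2 = $4.
Because $100 ≥ $4, revenue can cover variable cost; the firm operates.
P = MC gives 66 - 72Q + 6Q^2 = 0, with roots 1 and 11. Take the larger (rising MC): Q* = 11.
Check: AVC at Q = 11 is $12 ≤ P, so revenue covers variable cost.
Profit = P·Q − TC = 100·11 − 451 = $649.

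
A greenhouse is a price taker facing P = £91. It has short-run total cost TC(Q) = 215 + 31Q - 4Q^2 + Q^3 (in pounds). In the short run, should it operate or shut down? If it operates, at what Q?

Produce at Q = 6

Strip out fixed cost: VC = 31Q - 4Q^2 + Q^3. Then AVC = 31 - 4Q + Q^2 and MC = 31 - 8Q + 3Q^2.
AVC hits its minimum where MC = AVC, at Q = 2, giving min AVC = 31 - 4·2 + 2^2 = £27.
P = £91 exceeds min AVC = £27, so the firm stays open.
Set P = MC: 91 = 31 - 8Q + 3Q^2 → -60 - 8Q + 3Q^2 = 0. The roots are Q = -10/3 and Q = 6; the profit-maximizing output is on the rising part of MC, so Q* = 6.
Check: AVC at Q = 6 is £43 ≤ P, so revenue covers variable cost.
Profit = P·Q − TC = 91·6 − 473 = £73.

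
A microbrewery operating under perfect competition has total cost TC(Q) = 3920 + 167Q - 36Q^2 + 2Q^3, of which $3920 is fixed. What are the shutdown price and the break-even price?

Shutdown price = min AVC. AVC = 167 - 36Q + 2Q^2, with vertex at Q = 9 and minimum $5.
ATC = 3920/Q + 167 - 36Q + 2Q^2. Setting dATC/dQ = −3920/Q^2 − 36 + 4Q = 0 gives Q = 14 (since 4·14^3 − 36·14^2 = 3920).
min ATC = 3920/14 + 167 − 36·14 + 2·14^2 = $335. That is the break-even price.
Between these two prices the firm operates at a loss; above $335 it earns a profit.

Shutdown price = $5; break-even price = $335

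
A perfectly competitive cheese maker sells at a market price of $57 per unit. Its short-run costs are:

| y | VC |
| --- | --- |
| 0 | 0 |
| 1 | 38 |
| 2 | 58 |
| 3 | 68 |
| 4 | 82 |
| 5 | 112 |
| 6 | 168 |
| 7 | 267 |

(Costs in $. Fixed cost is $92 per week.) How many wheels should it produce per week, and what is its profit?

y = 6; profit = $82

Tabulate TR − TC: y=0: -92; y=1: -73; y=2: -36; y=3: 11; y=4: 54; y=5: 81; y=6: 82; y=7: 40.
Profit is maximized at y = 6. AVC there is 168/6 = $28 ≤ P, so producing beats shutting down (which would give -$92).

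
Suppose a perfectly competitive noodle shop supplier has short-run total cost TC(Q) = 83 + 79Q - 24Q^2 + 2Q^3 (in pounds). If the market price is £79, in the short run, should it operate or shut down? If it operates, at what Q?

Variable cost is VC = 79Q - 24Q^2 + 2Q^3, so AVC = VC/Q = 79 - 24Q + 2Q^2 and MC = dTC/dQ = 79 - 48Q + 6Q^2.
AVC hits its minimum where MC = AVC, at Q = 6, giving min AVC = 79 - 24·6 + 2·6^2 = £7.
P = £79 exceeds min AVC = £7, so the firm stays open.
Solving P = MC: -48Q + 6Q^2 = 0 ⇒ Q = 0 or 8. On the upward-sloping branch, Q* = 8.
Check: AVC at Q = 8 is £15 ≤ P, so revenue covers variable cost.
Profit = P·Q − TC = 79·8 − 203 = £429.

Produce at Q = 8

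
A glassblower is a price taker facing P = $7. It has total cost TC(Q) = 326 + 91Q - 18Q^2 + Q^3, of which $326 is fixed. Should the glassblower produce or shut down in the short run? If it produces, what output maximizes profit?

Shut down

Variable cost is VC = 91Q - 18Q^2 + Q^3, so AVC = VC/Q = 91 - 18Q + Q^2 and MC = dTC/dQ = 91 - 36Q + 3Q^2.
AVC is minimized where dAVC/dQ = -18 + 2Q = 0, at Q = 9; min AVC = 91 - 18·9 + 9^2 = $10.
With P < min AVC ($7 < $10), every unit sold adds to the loss.
Shutting down limits the loss to fixed cost, $326.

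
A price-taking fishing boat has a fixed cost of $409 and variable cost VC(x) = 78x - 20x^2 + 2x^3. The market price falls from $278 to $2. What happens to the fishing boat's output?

MC = 78 - 40x + 6x^2; the shutdown threshold is min AVC = $28 (at x = 5).
With P = $278 above the shutdown price, P = MC gives x = 10.
At P = $2 < min AVC = $28, price no longer covers variable cost at any output, so the firm shuts down: x = 0.

Output falls from 10 to 0 (the firm shuts down)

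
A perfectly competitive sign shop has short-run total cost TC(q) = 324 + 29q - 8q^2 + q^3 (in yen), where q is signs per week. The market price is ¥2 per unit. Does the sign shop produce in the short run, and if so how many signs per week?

Shut down

Variable cost is VC = 29q - 8q^2 + q^3, so AVC = VC/q = 29 - 8q + q^2 and MC = dTC/dq = 29 - 16q + 3q^2.
AVC is minimized where dAVC/dq = -8 + 2q = 0, at q = 4; min AVC = 29 - 8·4 + 4^2 = ¥13.
With P < min AVC (¥2 < ¥13), every unit sold adds to the loss.
Best response: produce nothing and absorb the ¥324 fixed cost.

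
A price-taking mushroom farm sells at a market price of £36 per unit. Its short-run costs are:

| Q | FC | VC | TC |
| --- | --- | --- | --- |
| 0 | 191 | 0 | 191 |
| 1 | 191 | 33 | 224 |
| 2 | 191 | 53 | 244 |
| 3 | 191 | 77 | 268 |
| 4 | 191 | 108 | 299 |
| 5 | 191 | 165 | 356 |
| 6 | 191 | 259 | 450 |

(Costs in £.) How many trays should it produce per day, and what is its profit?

Q = 4; profit = -£155

Tabulate TR − TC: Q=0: -191; Q=1: -188; Q=2: -172; Q=3: -160; Q=4: -155; Q=5: -176; Q=6: -234.
Profit is maximized at Q = 4. AVC there is 108/4 = £27 ≤ P, so producing beats shutting down (which would give -£191).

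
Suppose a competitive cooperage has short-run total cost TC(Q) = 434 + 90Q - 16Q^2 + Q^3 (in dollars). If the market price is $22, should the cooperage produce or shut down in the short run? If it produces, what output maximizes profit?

Shut down

Variable cost is VC = 90Q - 16Q^2 + Q^3, so AVC = VC/Q = 90 - 16Q + Q^2 and MC = dTC/dQ = 90 - 32Q + 3Q^2.
AVC hits its minimum where MC = AVC, at Q = 8, giving min AVC = 90 - 16·8 + 8^2 = $26.
P = $22 lies below min AVC = $26; no output level covers variable cost.
Best response: produce nothing and absorb the $434 fixed cost.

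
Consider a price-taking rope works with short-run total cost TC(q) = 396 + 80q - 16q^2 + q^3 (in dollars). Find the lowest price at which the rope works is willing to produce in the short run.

$16 per unit

Short-run supply begins at min AVC. From VC = 80q - 16q^2 + q^3, AVC = 80 - 16q + q^2.
dAVC/dq = -16 + 2q = 0 gives q = 8. min AVC = 80 - 16·8 + 8^2 = 16.
The firm shuts down for any P below $16.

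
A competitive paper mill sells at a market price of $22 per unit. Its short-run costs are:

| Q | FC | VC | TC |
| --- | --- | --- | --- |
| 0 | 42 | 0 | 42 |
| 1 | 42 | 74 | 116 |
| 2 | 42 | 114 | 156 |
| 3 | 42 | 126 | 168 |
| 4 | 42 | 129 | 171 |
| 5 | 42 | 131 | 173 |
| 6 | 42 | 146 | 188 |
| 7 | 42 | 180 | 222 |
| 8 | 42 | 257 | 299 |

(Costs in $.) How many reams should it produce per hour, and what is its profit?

Q = 0 (shut down); profit = -$42

Compute π = P·Q − TC at each output: Q=0: -42; Q=1: -94; Q=2: -112; Q=3: -102; Q=4: -83; Q=5: -63; Q=6: -56; Q=7: -68; Q=8: -123.
Profit is highest at Q = 0. Equivalently, the lowest AVC in the table is 146/6 ≈ $24.33 at Q = 6, and P = $22 falls below it — price never covers variable cost, so the firm shuts down and loses only its fixed cost.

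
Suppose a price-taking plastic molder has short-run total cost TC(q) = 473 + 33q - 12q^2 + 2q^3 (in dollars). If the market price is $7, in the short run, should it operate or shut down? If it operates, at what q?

Shut down

Variable cost is VC = 33q - 12q^2 + 2q^3, so AVC = VC/q = 33 - 12q + 2q^2 and MC = dTC/dq = 33 - 24q + 6q^2.
AVC is minimized where dAVC/dq = -12 + 4q = 0, at q = 3; min AVC = 33 - 12·3 + 2·3^2 = $15.
Since P = $7 < min AVC = $15, price fails to cover variable cost at any output.
Shutting down limits the loss to fixed cost, $473.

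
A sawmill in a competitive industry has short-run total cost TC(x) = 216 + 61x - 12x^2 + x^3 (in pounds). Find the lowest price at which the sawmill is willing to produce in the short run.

£25 per unit

The shutdown price is the minimum of AVC. VC = 61x - 12x^2 + x^3, so AVC = 61 - 12x + x^2.
At the minimum of AVC, MC = AVC. MC = 61 - 24x + 3x^2; setting MC = AVC gives 2x^2 - 12x = 0, so x = 6. min AVC = 25.
For P < £25 the firm produces nothing.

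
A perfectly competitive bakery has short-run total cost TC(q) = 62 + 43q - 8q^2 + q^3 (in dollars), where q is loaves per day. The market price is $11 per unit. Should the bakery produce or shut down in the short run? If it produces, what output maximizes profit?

Shut down

Variable cost is VC = 43q - 8q^2 + q^3, so AVC = VC/q = 43 - 8q + q^2 and MC = dTC/dq = 43 - 16q + 3q^2.
The AVC parabola has its vertex at q = 8/2 = 4, where AVC = 43 - 8·4 + 4^2 = $27.
P = $11 lies below min AVC = $27; no output level covers variable cost.
Best response: produce nothing and absorb the $62 fixed cost.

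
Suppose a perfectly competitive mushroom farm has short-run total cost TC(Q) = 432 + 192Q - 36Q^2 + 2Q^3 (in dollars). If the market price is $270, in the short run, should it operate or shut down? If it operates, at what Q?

Produce at Q = 13

From TC, MC = TC'(Q) = 192 - 72Q + 6Q^2 and AVC = VC/Q = 192 - 36Q + 2Q^2.
The AVC parabola has its vertex at Q = 36/4 = 9, where AVC = 192 - 36·9 + 2·9^2 = $30.
Because $270 ≥ $30, revenue can cover variable cost; the firm operates.
P = MC gives -78 - 72Q + 6Q^2 = 0, with roots -1 and 13. Take the larger (rising MC): Q* = 13.
Check: AVC at Q = 13 is $62 ≤ P, so revenue covers variable cost.
Profit = P·Q − TC = 270·13 − 1238 = $2272.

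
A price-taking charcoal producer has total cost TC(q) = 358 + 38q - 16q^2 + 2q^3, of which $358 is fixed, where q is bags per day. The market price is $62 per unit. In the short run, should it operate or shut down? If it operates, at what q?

Produce at q = 6

From TC, MC = TC'(q) = 38 - 32q + 6q^2 and AVC = VC/q = 38 - 16q + 2q^2.
The AVC parabola has its vertex at q = 16/4 = 4, where AVC = 38 - 16·4 + 2·4^2 = $6.
Since P = $62 ≥ min AVC = $6, price covers variable cost and the firm should produce.
P = MC gives -24 - 32q + 6q^2 = 0, with roots -2/3 and 6. Take the larger (rising MC): q* = 6.
Check: AVC at q = 6 is $14 ≤ P, so revenue covers variable cost.
Profit = P·q − TC = 62·6 − 442 = -$70, a loss, but smaller than the $358 fixed cost the firm would lose by shutting down.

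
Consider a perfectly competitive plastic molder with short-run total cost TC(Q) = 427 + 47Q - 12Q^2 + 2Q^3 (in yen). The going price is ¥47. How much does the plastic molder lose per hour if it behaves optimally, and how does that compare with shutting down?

AVC = 47 - 12Q + 2Q^2 has its minimum ¥29 at Q = 3; price ¥47 clears that bar, so the firm operates.
With MC = 47 - 24Q + 6Q^2, P = MC on the upward-sloping part at Q* = 4.
TR = 47·4 = 188. TC = 427 + 124 = 551. Profit = 188 − 551 = -¥363.
That loss of ¥363 beats the ¥427 the firm would lose by shutting down; producing recovers ¥64 of fixed cost.

Profit = -¥363 at Q = 4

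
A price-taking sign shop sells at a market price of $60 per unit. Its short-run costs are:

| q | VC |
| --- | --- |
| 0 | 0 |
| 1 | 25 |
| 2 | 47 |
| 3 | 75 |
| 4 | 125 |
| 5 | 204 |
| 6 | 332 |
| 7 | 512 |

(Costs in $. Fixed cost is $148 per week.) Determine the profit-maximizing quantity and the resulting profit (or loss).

Profit at each row (π = 60q − TC): q=0: -148; q=1: -113; q=2: -75; q=3: -43; q=4: -33; q=5: -52; q=6: -120; q=7: -240.
Profit is maximized at q = 4. AVC there is 125/4 = $31.25 ≤ P, so producing beats shutting down (which would give -$148).

q = 4; profit = -$33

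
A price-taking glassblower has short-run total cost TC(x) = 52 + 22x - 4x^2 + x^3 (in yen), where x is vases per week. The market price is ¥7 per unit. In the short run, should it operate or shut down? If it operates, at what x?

Strip out fixed cost: VC = 22x - 4x^2 + x^3. Then AVC = 22 - 4x + x^2 and MC = 22 - 8x + 3x^2.
AVC hits its minimum where MC = AVC, at x = 2, giving min AVC = 22 - 4·2 + 2^2 = ¥18.
P = ¥7 lies below min AVC = ¥18; no output level covers variable cost.
The firm minimizes its loss by shutting down and losing only its fixed cost of ¥52.

Shut down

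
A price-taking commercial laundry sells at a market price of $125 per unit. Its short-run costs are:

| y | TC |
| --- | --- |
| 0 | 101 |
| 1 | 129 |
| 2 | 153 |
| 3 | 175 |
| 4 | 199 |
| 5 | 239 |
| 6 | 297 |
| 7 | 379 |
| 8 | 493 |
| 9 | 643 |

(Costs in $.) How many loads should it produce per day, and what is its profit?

y = 8; profit = $507

Tabulate TR − TC: y=0: -101; y=1: -4; y=2: 97; y=3: 200; y=4: 301; y=5: 386; y=6: 453; y=7: 496; y=8: 507; y=9: 482.
Profit is maximized at y = 8. AVC there is 392/8 = $49 ≤ P, so producing beats shutting down (which would give -$101).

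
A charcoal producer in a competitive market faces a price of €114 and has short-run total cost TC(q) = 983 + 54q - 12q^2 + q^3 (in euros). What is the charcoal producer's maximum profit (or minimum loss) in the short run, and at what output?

AVC = 54 - 12q + q^2 has its minimum €18 at q = 6; price €114 clears that bar, so the firm operates.
With MC = 54 - 24q + 3q^2, P = MC on the upward-sloping part at q* = 10.
TR = 114·10 = 1140. TC = 983 + 340 = 1323. Profit = 1140 − 1323 = -€183.
Shutting down would mean losing the fixed cost of €983, so operating at a loss of €183 is better by €800.

Profit = -€183 at q = 10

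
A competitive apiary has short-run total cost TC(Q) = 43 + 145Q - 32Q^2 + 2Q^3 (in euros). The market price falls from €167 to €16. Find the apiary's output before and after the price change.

AVC = 145 - 32Q + 2Q^2, minimized at Q = 8 where min AVC = €17. MC = 145 - 64Q + 6Q^2.
At P = €167 ≥ min AVC, set P = MC on the rising branch: Q = 11.
At P = €16 < min AVC = €17, price no longer covers variable cost at any output, so the firm shuts down: Q = 0.

Output falls from 11 to 0 (the firm shuts down)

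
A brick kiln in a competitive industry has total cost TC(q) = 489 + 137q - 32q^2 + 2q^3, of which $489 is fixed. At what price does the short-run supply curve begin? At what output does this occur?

The shutdown price is the minimum of AVC. VC = 137q - 32q^2 + 2q^3, so AVC = 137 - 32q + 2q^2.
At the minimum of AVC, MC = AVC. MC = 137 - 64q + 6q^2; setting MC = AVC gives 4q^2 - 32q = 0, so q = 8. min AVC = 9.
The firm shuts down for any P below $9.

$9 per unit, at q = 8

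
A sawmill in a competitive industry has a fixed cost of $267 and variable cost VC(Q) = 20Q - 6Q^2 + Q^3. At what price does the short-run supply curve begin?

$11 per unit

Short-run supply begins at min AVC. From VC = 20Q - 6Q^2 + Q^3, AVC = 20 - 6Q + Q^2.
dAVC/dQ = -6 + 2Q = 0 gives Q = 3. min AVC = 20 - 6·3 + 3^2 = 11.
For P < $11 the firm produces nothing.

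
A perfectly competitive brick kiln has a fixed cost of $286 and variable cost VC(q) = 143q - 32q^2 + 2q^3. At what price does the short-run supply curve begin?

$15 per unit

The shutdown price is the minimum of AVC. VC = 143q - 32q^2 + 2q^3, so AVC = 143 - 32q + 2q^2.
At the minimum of AVC, MC = AVC. MC = 143 - 64q + 6q^2; setting MC = AVC gives 4q^2 - 32q = 0, so q = 8. min AVC = 15.
So the shutdown price is $15.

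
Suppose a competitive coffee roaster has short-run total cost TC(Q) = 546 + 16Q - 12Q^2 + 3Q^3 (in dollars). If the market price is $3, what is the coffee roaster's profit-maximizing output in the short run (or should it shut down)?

Shut down

Variable cost is VC = 16Q - 12Q^2 + 3Q^3, so AVC = VC/Q = 16 - 12Q + 3Q^2 and MC = dTC/dQ = 16 - 24Q + 9Q^2.
AVC is minimized where dAVC/dQ = -12 + 6Q = 0, at Q = 2; min AVC = 16 - 12·2 + 3·2^2 = $4.
P = $3 lies below min AVC = $4; no output level covers variable cost.
The firm minimizes its loss by shutting down and losing only its fixed cost of $546.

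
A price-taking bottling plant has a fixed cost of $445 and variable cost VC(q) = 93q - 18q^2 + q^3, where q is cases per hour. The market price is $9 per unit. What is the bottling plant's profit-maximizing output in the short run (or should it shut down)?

Shut down

From TC, MC = TC'(q) = 93 - 36q + 3q^2 and AVC = VC/q = 93 - 18q + q^2.
AVC is minimized where dAVC/dq = -18 + 2q = 0, at q = 9; min AVC = 93 - 18·9 + 9^2 = $12.
Since P = $9 < min AVC = $12, price fails to cover variable cost at any output.
The firm minimizes its loss by shutting down and losing only its fixed cost of $445.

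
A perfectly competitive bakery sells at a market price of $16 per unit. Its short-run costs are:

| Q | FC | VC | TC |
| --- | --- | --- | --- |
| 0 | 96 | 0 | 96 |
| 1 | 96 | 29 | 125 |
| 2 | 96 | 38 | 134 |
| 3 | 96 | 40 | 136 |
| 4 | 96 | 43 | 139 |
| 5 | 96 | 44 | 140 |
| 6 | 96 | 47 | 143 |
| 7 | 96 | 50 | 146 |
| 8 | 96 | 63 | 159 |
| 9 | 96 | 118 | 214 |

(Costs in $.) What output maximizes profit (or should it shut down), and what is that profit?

Q = 8; profit = -$31

Tabulate TR − TC: Q=0: -96; Q=1: -109; Q=2: -102; Q=3: -88; Q=4: -75; Q=5: -60; Q=6: -47; Q=7: -34; Q=8: -31; Q=9: -70.
Profit is maximized at Q = 8. AVC there is 63/8 = $7.88 ≤ P, so producing beats shutting down (which would give -$96).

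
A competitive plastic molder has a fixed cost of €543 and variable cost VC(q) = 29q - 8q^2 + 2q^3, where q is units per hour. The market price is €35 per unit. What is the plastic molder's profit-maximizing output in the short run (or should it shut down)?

Produce at q = 3

Strip out fixed cost: VC = 29q - 8q^2 + 2q^3. Then AVC = 29 - 8q + 2q^2 and MC = 29 - 16q + 6q^2.
AVC is minimized where dAVC/dq = -8 + 4q = 0, at q = 2; min AVC = 29 - 8·2 + 2·2^2 = €21.
Since P = €35 ≥ min AVC = €21, price covers variable cost and the firm should produce.
Set P = MC: 35 = 29 - 16q + 6q^2 → -6 - 16q + 6q^2 = 0. The roots are q = -1/3 and q = 3; the profit-maximizing output is on the rising part of MC, so q* = 3.
Check: AVC at q = 3 is €23 ≤ P, so revenue covers variable cost.
Profit = P·q − TC = 35·3 − 612 = -€507, a loss, but smaller than the €543 fixed cost the firm would lose by shutting down.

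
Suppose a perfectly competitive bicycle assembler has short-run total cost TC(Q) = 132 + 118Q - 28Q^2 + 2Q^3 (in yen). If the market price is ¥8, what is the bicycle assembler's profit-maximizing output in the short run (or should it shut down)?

Strip out fixed cost: VC = 118Q - 28Q^2 + 2Q^3. Then AVC = 118 - 28Q + 2Q^2 and MC = 118 - 56Q + 6Q^2.
AVC is minimized where dAVC/dQ = -28 + 4Q = 0, at Q = 7; min AVC = 118 - 28·7 + 2·7^2 = ¥20.
P = ¥8 lies below min AVC = ¥20; no output level covers variable cost.
Shutting down limits the loss to fixed cost, ¥132.

Shut down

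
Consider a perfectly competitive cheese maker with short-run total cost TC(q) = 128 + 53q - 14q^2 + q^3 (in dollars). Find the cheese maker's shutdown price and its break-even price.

Shutdown price = $4; break-even price = $21

Shutdown price = min AVC. AVC = 53 - 14q + q^2, with vertex at q = 7 and minimum $4.
ATC = 128/q + 53 - 14q + q^2. Setting dATC/dq = −128/q^2 − 14 + 2q = 0 gives q = 8 (since 2·8^3 − 14·8^2 = 128).
min ATC = 128/8 + 53 − 14·8 + 8^2 = $21. That is the break-even price.
Between these two prices the firm operates at a loss; above $21 it earns a profit.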